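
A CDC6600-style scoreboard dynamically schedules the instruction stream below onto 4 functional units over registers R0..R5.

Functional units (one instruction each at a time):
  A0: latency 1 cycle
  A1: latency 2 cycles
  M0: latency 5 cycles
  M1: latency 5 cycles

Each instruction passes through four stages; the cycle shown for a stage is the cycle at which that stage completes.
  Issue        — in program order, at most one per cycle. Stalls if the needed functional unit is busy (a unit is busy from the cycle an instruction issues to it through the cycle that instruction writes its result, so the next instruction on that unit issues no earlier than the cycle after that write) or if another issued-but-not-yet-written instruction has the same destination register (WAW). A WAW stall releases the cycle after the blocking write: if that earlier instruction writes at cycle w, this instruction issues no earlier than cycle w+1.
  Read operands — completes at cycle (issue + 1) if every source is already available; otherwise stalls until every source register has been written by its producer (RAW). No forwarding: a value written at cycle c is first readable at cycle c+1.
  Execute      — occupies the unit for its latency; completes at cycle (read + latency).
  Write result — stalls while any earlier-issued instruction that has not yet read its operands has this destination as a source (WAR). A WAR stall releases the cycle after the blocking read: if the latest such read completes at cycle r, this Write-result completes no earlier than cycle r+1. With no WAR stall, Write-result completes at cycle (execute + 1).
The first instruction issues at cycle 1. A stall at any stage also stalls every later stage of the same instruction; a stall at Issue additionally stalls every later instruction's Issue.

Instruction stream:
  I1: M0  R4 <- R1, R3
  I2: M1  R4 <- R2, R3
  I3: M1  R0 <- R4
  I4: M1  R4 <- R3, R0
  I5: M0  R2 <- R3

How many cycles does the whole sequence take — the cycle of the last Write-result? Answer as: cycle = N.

cycle = 33

[I1] 1/2/7/8
[I2] 9/10/15/16  (WAW R4: wait I1 write@8)
[I3] 17/18/23/24  (struct: M1 busy until I2 writes@16)
[I4] 25/26/31/32  (struct: M1 busy until I3 writes@24)
[I5] 26/27/32/33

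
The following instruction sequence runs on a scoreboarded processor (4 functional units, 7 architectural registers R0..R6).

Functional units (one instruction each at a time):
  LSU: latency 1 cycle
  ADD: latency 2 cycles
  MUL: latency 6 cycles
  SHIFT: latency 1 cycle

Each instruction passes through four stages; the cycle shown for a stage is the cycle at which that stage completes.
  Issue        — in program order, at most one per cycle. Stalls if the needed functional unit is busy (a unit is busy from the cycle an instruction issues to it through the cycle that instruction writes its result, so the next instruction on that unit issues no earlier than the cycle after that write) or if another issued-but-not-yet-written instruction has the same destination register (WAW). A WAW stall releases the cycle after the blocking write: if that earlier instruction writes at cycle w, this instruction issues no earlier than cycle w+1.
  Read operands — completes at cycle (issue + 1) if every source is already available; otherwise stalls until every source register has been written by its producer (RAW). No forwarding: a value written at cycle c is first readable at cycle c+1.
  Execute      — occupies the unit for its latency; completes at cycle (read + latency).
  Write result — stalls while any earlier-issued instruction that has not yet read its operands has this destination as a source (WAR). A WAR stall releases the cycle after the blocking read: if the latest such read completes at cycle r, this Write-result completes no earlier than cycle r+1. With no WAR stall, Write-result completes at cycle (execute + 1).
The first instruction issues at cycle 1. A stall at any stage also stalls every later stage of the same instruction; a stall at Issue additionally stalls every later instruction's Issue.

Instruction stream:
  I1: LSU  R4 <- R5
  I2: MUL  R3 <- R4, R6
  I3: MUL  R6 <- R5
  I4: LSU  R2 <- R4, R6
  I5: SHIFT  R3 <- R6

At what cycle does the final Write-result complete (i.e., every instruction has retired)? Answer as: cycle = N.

[1] I1→LSU
[2] I1 RO · I2→MUL
[3] I1 EX
[4] I1 WR R4
[5] I2 RO
[11] I2 EX
[12] I2 WR R3
[13] I3→MUL
[14] I3 RO · I4→LSU
[15] I5→SHIFT
[20] I3 EX
[21] I3 WR R6
[22] I4 RO · I5 RO
[23] I4 EX · I5 EX
[24] I4 WR R2 · I5 WR R3

cycle = 24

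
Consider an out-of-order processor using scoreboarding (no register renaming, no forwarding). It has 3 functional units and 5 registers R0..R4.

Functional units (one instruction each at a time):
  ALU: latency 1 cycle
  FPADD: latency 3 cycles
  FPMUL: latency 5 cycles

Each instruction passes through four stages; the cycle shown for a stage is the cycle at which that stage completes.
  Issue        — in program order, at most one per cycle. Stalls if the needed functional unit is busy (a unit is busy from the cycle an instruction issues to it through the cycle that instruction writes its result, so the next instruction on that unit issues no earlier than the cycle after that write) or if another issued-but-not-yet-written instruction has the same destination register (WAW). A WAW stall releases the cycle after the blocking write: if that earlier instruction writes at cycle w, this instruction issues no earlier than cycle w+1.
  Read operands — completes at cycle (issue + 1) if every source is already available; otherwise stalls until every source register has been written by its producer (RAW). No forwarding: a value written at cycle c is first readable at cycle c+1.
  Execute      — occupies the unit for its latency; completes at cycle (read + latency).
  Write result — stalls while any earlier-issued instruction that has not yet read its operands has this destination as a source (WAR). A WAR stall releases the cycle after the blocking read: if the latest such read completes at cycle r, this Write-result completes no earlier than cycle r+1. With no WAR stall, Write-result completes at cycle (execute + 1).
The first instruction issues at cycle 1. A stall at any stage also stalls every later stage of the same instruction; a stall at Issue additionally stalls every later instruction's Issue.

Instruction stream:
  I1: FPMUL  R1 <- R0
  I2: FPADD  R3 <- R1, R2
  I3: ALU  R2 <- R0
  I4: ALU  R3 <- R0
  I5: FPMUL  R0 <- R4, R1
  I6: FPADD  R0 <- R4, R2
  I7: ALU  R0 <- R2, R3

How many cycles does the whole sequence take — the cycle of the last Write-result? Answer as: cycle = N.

cycle = 32

c1: I1 dispatched to FPMUL
c2: I1 operands ready; I2 dispatched to FPADD
c3: I3 dispatched to ALU
c4: I3 operands ready
c5: I3 complete
c7: I1 complete
c8: R1←I1
c9: I2 operands ready
c10: R2←I3
c12: I2 complete
c13: R3←I2
c14: I4 dispatched to ALU
c15: I4 operands ready; I5 dispatched to FPMUL
c16: I4 complete; I5 operands ready
c17: R3←I4
c21: I5 complete
c22: R0←I5
c23: I6 dispatched to FPADD
c24: I6 operands ready
c27: I6 complete
c28: R0←I6
c29: I7 dispatched to ALU
c30: I7 operands ready
c31: I7 complete
c32: R0←I7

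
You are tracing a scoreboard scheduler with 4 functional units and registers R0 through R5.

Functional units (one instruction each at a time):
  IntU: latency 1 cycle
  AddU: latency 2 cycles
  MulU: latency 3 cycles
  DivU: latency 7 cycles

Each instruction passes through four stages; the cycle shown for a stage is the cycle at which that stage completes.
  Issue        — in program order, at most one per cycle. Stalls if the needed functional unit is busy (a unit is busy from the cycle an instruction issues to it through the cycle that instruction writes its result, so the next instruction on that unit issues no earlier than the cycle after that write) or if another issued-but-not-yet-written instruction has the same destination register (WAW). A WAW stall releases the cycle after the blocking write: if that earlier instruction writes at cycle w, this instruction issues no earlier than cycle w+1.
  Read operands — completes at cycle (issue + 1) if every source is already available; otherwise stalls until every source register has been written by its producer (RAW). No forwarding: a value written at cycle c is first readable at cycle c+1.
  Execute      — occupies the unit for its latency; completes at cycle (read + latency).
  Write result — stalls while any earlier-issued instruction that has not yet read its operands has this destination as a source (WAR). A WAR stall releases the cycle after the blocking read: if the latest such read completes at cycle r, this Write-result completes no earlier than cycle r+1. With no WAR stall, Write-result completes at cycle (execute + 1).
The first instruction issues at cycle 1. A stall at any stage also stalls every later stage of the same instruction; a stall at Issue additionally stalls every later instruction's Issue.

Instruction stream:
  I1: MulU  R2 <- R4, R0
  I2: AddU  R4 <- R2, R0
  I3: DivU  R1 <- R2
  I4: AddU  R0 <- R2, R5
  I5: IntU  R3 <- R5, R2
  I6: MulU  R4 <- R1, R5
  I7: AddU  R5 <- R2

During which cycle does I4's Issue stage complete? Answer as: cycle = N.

cycle = 11

t=1  I1 dispatched to MulU
t=2  I1 operands ready | I2 dispatched to AddU
t=3  I3 dispatched to DivU
t=5  I1 complete
t=6  R2←I1
t=7  I2 operands ready | I3 operands ready
t=9  I2 complete
t=10  R4←I2
t=11  I4 dispatched to AddU
t=12  I4 operands ready | I5 dispatched to IntU
t=13  I5 operands ready | I6 dispatched to MulU
t=14  I3 complete | I4 complete | I5 complete
t=15  R1←I3 | R0←I4 | R3←I5
t=16  I6 operands ready | I7 dispatched to AddU
t=17  I7 operands ready
t=19  I6 complete | I7 complete
t=20  R4←I6 | R5←I7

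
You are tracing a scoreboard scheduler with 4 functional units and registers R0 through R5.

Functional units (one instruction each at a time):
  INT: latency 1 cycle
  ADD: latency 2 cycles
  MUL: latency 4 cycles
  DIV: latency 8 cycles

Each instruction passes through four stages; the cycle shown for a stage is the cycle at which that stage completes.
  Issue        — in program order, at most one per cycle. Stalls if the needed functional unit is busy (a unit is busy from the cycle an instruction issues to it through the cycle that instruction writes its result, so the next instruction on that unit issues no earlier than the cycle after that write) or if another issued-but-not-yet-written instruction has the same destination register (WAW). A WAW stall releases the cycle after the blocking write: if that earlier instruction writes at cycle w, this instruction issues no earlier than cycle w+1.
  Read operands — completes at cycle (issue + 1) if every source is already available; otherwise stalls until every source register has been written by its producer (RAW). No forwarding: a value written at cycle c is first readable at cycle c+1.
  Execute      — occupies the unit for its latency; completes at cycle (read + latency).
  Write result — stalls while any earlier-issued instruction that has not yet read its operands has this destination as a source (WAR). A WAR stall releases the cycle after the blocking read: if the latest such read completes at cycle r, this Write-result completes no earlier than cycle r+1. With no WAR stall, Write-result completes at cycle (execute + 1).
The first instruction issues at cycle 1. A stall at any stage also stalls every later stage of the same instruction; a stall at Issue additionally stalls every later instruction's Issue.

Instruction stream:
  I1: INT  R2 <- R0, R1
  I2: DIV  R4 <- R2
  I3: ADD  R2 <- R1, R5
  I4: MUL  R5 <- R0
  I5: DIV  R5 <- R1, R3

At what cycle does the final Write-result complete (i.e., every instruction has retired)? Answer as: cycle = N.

cycle = 25

  I1 | 1 | 2 | 3 | 4
  I2 | 2 | 5 | 13 | 14   RAW R2: wait I1 write@4
  I3 | 5 | 6 | 8 | 9   WAW R2: wait I1 write@4
  I4 | 6 | 7 | 11 | 12
  I5 | 15 | 16 | 24 | 25   struct: DIV busy until I2 writes@14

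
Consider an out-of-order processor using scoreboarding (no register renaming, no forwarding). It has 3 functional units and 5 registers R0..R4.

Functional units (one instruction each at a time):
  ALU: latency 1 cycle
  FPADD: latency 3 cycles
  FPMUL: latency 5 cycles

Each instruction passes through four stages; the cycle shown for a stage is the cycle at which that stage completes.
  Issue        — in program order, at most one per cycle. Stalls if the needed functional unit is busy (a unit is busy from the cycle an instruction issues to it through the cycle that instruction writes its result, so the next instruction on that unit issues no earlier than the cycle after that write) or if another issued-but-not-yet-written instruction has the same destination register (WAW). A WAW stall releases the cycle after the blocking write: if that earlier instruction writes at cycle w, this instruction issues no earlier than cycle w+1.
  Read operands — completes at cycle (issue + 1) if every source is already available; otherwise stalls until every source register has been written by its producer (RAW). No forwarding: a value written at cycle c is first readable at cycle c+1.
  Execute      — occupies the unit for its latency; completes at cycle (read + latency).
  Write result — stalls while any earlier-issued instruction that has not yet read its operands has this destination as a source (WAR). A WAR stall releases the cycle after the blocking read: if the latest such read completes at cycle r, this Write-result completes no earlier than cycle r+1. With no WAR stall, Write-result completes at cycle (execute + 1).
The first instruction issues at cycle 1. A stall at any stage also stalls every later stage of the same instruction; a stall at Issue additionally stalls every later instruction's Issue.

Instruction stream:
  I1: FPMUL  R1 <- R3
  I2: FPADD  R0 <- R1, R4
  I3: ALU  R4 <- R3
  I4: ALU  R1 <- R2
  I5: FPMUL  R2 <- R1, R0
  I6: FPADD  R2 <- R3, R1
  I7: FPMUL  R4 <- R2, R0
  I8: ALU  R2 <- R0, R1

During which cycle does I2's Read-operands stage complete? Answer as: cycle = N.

cycle = 9

1) issue 1, read 2, done 7, write 8
2) issue 2, read 9, done 12, write 13  <RAW R1: wait I1 write@8>
3) issue 3, read 4, done 5, write 10  <WAR R4: wait I2 read@9>
4) issue 11, read 12, done 13, write 14  <struct: ALU busy until I3 writes@10>
5) issue 12, read 15, done 20, write 21  <RAW R1: wait I4 write@14>
6) issue 22, read 23, done 26, write 27  <WAW R2: wait I5 write@21>
7) issue 23, read 28, done 33, write 34  <RAW R2: wait I6 write@27>
8) issue 28, read 29, done 30, write 31  <WAW R2: wait I6 write@27>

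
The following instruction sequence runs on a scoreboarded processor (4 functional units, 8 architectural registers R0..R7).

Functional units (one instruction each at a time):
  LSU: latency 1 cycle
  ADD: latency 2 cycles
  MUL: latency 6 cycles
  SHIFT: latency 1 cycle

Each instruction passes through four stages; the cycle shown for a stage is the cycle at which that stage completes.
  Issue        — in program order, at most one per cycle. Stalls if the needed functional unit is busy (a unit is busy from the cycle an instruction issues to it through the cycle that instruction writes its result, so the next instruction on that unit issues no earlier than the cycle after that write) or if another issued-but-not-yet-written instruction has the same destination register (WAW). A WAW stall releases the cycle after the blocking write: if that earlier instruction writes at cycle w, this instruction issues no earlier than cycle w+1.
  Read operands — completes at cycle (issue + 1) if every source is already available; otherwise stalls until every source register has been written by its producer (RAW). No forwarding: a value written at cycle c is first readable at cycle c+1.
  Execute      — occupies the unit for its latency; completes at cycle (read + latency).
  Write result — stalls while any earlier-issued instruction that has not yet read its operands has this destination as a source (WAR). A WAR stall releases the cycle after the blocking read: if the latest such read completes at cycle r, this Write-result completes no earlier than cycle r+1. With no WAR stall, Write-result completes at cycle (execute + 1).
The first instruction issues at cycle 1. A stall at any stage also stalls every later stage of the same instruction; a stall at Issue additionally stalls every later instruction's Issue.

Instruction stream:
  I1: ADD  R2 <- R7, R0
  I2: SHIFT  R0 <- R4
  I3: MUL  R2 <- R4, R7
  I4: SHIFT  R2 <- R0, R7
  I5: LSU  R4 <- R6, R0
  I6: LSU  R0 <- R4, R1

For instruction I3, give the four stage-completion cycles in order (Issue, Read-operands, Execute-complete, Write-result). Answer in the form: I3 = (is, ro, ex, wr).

  I1 | 1 | 2 | 4 | 5
  I2 | 2 | 3 | 4 | 5
  I3 | 6 | 7 | 13 | 14   WAW R2: wait I1 write@5
  I4 | 15 | 16 | 17 | 18   WAW R2: wait I3 write@14
  I5 | 16 | 17 | 18 | 19
  I6 | 20 | 21 | 22 | 23   struct: LSU busy until I5 writes@19

I3 = (6, 7, 13, 14)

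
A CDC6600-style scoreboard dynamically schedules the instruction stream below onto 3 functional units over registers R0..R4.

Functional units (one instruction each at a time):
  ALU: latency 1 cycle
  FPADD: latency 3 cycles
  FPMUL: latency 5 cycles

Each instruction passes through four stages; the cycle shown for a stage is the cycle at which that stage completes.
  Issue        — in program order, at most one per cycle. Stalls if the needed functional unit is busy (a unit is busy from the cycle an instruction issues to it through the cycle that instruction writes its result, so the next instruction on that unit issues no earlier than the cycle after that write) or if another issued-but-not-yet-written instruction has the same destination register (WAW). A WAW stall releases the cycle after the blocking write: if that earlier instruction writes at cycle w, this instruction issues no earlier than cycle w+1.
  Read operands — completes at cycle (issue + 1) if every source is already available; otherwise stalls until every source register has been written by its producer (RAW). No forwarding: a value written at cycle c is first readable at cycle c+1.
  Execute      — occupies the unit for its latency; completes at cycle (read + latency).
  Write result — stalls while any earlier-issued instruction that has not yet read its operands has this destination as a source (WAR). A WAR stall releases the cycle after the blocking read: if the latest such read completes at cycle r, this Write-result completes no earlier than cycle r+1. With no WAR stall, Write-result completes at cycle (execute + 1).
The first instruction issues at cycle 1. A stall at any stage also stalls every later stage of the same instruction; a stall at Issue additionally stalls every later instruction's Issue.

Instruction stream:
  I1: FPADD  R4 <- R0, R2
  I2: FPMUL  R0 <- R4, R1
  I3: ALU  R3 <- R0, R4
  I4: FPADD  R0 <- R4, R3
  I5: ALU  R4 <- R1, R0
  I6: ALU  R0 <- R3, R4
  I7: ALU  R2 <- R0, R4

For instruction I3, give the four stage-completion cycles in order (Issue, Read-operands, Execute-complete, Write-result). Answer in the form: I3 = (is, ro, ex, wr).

I3 = (3, 14, 15, 16)

1) issue 1, read 2, done 5, write 6
2) issue 2, read 7, done 12, write 13  <RAW R4: wait I1 write@6>
3) issue 3, read 14, done 15, write 16  <RAW R0: wait I2 write@13>
4) issue 14, read 17, done 20, write 21  <WAW R0: wait I2 write@13 / RAW R3: wait I3 write@16>
5) issue 17, read 22, done 23, write 24  <struct: ALU busy until I3 writes@16 / RAW R0: wait I4 write@21>
6) issue 25, read 26, done 27, write 28  <struct: ALU busy until I5 writes@24>
7) issue 29, read 30, done 31, write 32  <struct: ALU busy until I6 writes@28>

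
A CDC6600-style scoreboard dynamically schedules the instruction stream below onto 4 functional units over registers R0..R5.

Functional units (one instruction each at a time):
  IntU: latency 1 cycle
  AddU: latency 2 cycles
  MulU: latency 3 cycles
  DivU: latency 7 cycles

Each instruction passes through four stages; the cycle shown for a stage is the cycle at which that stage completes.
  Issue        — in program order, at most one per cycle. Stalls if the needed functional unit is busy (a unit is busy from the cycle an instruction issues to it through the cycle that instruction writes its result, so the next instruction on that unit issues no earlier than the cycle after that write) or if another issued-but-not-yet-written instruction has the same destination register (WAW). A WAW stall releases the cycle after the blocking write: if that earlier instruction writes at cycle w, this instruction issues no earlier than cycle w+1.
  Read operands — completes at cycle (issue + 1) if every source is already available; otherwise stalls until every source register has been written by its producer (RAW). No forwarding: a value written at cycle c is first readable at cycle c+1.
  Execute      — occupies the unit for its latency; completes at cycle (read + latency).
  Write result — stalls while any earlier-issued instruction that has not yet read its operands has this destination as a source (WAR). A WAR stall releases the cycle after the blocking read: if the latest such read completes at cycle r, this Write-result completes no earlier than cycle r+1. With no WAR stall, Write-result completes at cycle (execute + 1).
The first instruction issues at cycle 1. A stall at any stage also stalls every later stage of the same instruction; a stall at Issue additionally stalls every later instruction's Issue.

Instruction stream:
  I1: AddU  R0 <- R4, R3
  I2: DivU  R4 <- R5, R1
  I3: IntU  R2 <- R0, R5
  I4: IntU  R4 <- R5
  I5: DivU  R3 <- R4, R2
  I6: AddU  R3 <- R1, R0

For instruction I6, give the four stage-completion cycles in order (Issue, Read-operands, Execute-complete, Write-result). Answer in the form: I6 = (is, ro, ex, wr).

I1: IS=1 RO=2 EX=4 WR=5
I2: IS=2 RO=3 EX=10 WR=11
I3: IS=3 RO=6 EX=7 WR=8  [RAW R0: wait I1 write@5]
I4: IS=12 RO=13 EX=14 WR=15  [WAW R4: wait I2 write@11]
I5: IS=13 RO=16 EX=23 WR=24  [RAW R4: wait I4 write@15]
I6: IS=25 RO=26 EX=28 WR=29  [WAW R3: wait I5 write@24]

I6 = (25, 26, 28, 29)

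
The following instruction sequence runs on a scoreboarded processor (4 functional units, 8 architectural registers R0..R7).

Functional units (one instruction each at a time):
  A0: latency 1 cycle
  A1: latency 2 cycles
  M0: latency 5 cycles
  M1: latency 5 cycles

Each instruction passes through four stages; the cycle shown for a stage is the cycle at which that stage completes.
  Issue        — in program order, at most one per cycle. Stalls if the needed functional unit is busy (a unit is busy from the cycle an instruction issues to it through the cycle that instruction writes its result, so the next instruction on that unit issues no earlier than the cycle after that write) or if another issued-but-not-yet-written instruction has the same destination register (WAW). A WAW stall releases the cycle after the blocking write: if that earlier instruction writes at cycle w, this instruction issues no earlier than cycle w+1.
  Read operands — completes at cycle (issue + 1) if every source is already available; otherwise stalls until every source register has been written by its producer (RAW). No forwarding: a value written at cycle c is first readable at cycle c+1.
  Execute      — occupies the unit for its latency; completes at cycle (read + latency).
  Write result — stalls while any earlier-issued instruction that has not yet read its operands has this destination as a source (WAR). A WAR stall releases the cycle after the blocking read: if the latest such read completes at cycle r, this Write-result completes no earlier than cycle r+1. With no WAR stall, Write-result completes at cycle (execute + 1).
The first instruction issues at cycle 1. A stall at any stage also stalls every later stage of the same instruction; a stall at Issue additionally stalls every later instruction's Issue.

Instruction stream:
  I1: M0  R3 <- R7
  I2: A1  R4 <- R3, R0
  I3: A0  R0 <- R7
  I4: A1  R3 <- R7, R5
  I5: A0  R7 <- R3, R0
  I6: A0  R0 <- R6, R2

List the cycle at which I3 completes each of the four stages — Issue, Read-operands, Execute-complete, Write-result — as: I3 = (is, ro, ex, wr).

I3 = (3, 4, 5, 10)

[1] issue I1 (M0)
[2] I1 read-ops, issue I2 (A1)
[3] issue I3 (A0)
[4] I3 read-ops
[5] I3 finished on A0
[7] I1 finished on M0
[8] I1→R3
[9] I2 read-ops
[10] I3→R0
[11] I2 finished on A1
[12] I2→R4
[13] issue I4 (A1)
[14] I4 read-ops, issue I5 (A0)
[16] I4 finished on A1
[17] I4→R3
[18] I5 read-ops
[19] I5 finished on A0
[20] I5→R7
[21] issue I6 (A0)
[22] I6 read-ops
[23] I6 finished on A0
[24] I6→R0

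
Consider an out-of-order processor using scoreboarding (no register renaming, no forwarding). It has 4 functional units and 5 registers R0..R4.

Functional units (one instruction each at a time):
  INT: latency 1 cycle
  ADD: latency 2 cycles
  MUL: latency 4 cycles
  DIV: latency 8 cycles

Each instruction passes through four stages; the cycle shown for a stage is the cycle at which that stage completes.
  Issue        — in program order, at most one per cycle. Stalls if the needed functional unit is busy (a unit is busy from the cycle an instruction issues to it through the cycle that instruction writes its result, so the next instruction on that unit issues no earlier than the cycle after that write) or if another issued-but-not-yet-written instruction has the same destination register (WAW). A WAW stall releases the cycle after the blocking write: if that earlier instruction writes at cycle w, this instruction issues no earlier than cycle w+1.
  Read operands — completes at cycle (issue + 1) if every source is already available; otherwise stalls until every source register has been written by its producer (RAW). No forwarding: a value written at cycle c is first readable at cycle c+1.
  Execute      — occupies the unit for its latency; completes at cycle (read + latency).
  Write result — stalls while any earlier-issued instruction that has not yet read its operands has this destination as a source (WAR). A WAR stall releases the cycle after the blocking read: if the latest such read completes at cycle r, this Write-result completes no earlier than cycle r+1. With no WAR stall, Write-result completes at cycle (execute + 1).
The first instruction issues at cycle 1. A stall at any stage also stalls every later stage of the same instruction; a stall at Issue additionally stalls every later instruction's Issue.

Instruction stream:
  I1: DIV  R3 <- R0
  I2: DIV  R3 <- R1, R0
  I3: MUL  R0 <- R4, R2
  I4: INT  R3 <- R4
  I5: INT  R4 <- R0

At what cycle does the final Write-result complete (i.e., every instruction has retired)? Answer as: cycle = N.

cycle = 30

cycle 1: I1→DIV
cycle 2: I1 RO
cycle 10: I1 EX
cycle 11: I1 WR R3
cycle 12: I2→DIV
cycle 13: I2 RO | I3→MUL
cycle 14: I3 RO
cycle 18: I3 EX
cycle 19: I3 WR R0
cycle 21: I2 EX
cycle 22: I2 WR R3
cycle 23: I4→INT
cycle 24: I4 RO
cycle 25: I4 EX
cycle 26: I4 WR R3
cycle 27: I5→INT
cycle 28: I5 RO
cycle 29: I5 EX
cycle 30: I5 WR R4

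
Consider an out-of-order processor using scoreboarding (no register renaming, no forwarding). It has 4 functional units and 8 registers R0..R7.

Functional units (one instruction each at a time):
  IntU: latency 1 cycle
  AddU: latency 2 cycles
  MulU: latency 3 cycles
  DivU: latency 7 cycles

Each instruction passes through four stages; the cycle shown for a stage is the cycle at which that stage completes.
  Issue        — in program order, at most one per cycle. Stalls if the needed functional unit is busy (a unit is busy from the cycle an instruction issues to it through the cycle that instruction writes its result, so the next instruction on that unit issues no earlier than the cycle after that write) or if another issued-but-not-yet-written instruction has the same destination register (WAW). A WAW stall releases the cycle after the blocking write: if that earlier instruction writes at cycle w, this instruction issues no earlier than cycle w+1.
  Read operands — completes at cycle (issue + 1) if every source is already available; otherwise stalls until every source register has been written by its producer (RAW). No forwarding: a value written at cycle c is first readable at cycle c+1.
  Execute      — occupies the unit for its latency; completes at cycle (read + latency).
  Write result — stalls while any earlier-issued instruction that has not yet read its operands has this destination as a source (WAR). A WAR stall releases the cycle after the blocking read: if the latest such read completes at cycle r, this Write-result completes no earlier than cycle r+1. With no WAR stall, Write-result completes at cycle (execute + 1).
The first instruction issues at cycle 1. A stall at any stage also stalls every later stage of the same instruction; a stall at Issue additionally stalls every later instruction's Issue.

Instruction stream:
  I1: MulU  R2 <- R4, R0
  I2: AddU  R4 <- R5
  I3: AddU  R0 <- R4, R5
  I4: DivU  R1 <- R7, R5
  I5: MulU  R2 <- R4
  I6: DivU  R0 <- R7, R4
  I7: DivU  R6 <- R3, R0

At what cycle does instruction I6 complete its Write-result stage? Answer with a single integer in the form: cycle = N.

cycle = 27

t=1  I1 issues→MulU
t=2  I1 reads; I2 issues→AddU
t=3  I2 reads
t=5  I1 exec-done; I2 exec-done
t=6  I1 writes R2; I2 writes R4
t=7  I3 issues→AddU
t=8  I3 reads; I4 issues→DivU
t=9  I4 reads; I5 issues→MulU
t=10  I3 exec-done; I5 reads
t=11  I3 writes R0
t=13  I5 exec-done
t=14  I5 writes R2
t=16  I4 exec-done
t=17  I4 writes R1
t=18  I6 issues→DivU
t=19  I6 reads
t=26  I6 exec-done
t=27  I6 writes R0
t=28  I7 issues→DivU
t=29  I7 reads
t=36  I7 exec-done
t=37  I7 writes R6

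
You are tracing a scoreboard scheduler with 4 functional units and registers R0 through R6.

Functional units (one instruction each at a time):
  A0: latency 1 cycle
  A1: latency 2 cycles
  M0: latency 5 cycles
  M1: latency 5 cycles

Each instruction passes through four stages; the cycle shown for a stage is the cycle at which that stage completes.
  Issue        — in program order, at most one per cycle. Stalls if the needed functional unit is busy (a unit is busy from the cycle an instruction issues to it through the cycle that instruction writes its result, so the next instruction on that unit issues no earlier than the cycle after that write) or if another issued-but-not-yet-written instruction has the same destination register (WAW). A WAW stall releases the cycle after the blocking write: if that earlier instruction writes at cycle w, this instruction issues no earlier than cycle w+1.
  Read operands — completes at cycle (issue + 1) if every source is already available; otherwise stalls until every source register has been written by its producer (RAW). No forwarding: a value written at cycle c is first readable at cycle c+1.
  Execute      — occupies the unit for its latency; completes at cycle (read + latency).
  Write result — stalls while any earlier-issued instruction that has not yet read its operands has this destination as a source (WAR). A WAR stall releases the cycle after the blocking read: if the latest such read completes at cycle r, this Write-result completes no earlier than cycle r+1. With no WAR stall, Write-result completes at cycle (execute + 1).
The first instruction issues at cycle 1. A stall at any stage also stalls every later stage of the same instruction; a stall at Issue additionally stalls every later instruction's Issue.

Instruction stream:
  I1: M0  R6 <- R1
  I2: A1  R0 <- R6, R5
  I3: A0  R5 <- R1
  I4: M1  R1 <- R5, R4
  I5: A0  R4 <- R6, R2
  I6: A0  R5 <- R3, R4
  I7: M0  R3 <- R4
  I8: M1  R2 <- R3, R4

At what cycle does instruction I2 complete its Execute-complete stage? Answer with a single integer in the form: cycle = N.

[I1] 1/2/7/8
[I2] 2/9/11/12  (RAW R6: wait I1 write@8)
[I3] 3/4/5/10  (WAR R5: wait I2 read@9)
[I4] 4/11/16/17  (RAW R5: wait I3 write@10)
[I5] 11/12/13/14  (struct: A0 busy until I3 writes@10)
[I6] 15/16/17/18  (struct: A0 busy until I5 writes@14)
[I7] 16/17/22/23
[I8] 18/24/29/30  (struct: M1 busy until I4 writes@17; RAW R3: wait I7 write@23)

cycle = 11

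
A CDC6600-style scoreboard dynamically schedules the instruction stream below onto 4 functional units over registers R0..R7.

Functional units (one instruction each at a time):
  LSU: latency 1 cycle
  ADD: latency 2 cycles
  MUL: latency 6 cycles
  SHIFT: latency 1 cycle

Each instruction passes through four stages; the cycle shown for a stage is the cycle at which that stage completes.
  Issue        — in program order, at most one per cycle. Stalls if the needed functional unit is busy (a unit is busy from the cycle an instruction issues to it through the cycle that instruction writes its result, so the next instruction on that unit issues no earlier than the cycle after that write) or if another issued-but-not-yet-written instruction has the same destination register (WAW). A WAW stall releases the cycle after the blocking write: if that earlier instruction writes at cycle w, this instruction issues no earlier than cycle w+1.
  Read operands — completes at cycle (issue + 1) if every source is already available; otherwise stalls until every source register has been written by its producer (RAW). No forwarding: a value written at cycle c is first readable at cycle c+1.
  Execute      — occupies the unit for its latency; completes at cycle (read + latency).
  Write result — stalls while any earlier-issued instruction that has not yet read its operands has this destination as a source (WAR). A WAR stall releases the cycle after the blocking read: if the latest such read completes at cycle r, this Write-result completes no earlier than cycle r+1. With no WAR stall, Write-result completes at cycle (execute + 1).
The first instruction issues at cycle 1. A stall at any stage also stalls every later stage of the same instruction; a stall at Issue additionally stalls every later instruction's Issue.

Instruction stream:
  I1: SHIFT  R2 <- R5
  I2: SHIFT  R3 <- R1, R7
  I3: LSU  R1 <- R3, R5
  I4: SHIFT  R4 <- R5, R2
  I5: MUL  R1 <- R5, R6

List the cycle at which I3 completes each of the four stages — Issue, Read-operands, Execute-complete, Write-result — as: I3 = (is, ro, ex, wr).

[I1] 1/2/3/4
[I2] 5/6/7/8  (struct: SHIFT busy until I1 writes@4)
[I3] 6/9/10/11  (RAW R3: wait I2 write@8)
[I4] 9/10/11/12  (struct: SHIFT busy until I2 writes@8)
[I5] 12/13/19/20  (WAW R1: wait I3 write@11)

I3 = (6, 9, 10, 11)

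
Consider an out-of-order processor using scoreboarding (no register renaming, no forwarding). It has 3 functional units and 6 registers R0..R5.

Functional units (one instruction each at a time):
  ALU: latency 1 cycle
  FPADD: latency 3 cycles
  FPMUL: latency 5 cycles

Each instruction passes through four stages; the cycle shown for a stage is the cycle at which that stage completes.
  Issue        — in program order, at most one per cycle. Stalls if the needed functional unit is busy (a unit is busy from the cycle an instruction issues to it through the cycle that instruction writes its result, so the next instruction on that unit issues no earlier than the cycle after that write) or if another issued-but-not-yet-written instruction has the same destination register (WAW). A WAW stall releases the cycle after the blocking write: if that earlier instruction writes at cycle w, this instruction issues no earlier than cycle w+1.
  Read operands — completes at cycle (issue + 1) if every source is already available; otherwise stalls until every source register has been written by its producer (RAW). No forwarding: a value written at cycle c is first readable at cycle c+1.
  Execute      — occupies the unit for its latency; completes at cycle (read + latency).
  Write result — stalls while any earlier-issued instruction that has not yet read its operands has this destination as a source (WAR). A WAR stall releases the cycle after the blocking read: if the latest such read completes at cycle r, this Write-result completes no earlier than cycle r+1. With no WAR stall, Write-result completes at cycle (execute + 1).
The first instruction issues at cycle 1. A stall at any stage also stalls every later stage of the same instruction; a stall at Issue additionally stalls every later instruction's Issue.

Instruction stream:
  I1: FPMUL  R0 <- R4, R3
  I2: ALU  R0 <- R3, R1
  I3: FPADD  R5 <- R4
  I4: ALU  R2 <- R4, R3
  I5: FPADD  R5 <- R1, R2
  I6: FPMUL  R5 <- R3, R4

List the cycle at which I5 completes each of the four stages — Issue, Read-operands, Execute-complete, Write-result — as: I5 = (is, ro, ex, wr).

t=1  I1 dispatched to FPMUL
t=2  I1 operands ready
t=7  I1 complete
t=8  R0←I1
t=9  I2 dispatched to ALU
t=10  I2 operands ready · I3 dispatched to FPADD
t=11  I2 complete · I3 operands ready
t=12  R0←I2
t=13  I4 dispatched to ALU
t=14  I3 complete · I4 operands ready
t=15  R5←I3 · I4 complete
t=16  R2←I4 · I5 dispatched to FPADD
t=17  I5 operands ready
t=20  I5 complete
t=21  R5←I5
t=22  I6 dispatched to FPMUL
t=23  I6 operands ready
t=28  I6 complete
t=29  R5←I6

I5 = (16, 17, 20, 21)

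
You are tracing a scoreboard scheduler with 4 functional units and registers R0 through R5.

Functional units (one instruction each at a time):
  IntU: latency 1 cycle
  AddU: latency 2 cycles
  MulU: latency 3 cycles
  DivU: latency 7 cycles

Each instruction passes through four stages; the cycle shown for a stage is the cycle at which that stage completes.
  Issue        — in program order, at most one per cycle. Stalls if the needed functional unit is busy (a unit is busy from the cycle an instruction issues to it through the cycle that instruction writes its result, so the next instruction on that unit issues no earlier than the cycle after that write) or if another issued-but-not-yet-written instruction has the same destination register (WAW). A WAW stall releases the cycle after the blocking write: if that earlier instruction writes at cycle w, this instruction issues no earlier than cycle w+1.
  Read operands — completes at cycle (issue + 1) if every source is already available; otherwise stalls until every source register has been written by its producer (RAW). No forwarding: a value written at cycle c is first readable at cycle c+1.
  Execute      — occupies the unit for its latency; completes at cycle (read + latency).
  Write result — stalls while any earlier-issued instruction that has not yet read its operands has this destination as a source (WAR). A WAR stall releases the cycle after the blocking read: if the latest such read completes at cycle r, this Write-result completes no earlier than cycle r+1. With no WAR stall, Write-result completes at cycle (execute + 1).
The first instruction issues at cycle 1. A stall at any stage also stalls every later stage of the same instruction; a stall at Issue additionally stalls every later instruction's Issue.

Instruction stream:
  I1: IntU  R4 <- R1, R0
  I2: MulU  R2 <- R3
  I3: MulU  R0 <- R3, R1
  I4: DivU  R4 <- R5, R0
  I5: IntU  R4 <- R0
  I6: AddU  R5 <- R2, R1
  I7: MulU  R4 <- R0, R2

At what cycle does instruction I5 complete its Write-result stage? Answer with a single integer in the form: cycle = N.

cycle 1: I1 dispatched to IntU
cycle 2: I1 operands ready · I2 dispatched to MulU
cycle 3: I1 complete · I2 operands ready
cycle 4: R4←I1
cycle 6: I2 complete
cycle 7: R2←I2
cycle 8: I3 dispatched to MulU
cycle 9: I3 operands ready · I4 dispatched to DivU
cycle 12: I3 complete
cycle 13: R0←I3
cycle 14: I4 operands ready
cycle 21: I4 complete
cycle 22: R4←I4
cycle 23: I5 dispatched to IntU
cycle 24: I5 operands ready · I6 dispatched to AddU
cycle 25: I5 complete · I6 operands ready
cycle 26: R4←I5
cycle 27: I6 complete · I7 dispatched to MulU
cycle 28: R5←I6 · I7 operands ready
cycle 31: I7 complete
cycle 32: R4←I7

cycle = 26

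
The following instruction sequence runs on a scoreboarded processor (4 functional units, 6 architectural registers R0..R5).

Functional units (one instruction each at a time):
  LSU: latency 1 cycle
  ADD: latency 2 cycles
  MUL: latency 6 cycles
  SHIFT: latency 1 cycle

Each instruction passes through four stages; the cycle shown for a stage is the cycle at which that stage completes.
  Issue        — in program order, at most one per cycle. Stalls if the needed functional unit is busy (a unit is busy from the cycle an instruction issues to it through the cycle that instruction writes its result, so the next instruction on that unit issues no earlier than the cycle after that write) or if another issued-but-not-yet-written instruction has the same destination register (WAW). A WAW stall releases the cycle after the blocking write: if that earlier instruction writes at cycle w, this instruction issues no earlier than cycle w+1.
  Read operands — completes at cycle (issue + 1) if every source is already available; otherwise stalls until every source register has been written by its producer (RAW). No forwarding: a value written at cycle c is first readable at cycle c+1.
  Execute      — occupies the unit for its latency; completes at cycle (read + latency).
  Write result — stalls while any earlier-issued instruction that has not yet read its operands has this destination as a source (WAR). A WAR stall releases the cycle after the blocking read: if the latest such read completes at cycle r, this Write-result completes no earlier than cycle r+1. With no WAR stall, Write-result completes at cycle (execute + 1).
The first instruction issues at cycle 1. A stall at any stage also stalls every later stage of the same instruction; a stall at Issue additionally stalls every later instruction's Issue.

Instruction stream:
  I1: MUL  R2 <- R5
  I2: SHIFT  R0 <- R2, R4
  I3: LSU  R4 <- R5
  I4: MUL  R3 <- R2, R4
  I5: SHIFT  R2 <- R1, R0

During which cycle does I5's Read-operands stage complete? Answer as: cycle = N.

I1 -> (1, 2, 8, 9)
I2 -> (2, 10, 11, 12)  // RAW R2: wait I1 write@9
I3 -> (3, 4, 5, 11)  // WAR R4: wait I2 read@10
I4 -> (10, 12, 18, 19)  // struct: MUL busy until I1 writes@9, RAW R4: wait I3 write@11
I5 -> (13, 14, 15, 16)  // struct: SHIFT busy until I2 writes@12

cycle = 14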